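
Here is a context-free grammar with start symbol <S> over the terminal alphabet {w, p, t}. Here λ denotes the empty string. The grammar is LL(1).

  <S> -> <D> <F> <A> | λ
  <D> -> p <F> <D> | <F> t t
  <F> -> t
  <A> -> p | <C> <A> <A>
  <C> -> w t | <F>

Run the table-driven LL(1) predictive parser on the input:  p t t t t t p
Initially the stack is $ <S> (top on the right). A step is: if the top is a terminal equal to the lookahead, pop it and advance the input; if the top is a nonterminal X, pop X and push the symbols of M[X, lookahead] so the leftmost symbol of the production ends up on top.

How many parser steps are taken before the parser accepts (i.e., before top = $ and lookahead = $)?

      Stack                Input            Action
   1  $ <S>                p t t t t t p $  expand <S> -> <D> <F> <A>
   2  $ <A> <F> <D>        p t t t t t p $  expand <D> -> p <F> <D>
   3  $ <A> <F> <D> <F> p  p t t t t t p $  match p
   4  $ <A> <F> <D> <F>    t t t t t p $    expand <F> -> t
   5  $ <A> <F> <D> t      t t t t t p $    match t
   6  $ <A> <F> <D>        t t t t p $      expand <D> -> <F> t t
   7  $ <A> <F> t t <F>    t t t t p $      expand <F> -> t
   8  $ <A> <F> t t t      t t t t p $      match t
   9  $ <A> <F> t t        t t t p $        match t
  10  $ <A> <F> t          t t p $          match t
  11  $ <A> <F>            t p $            expand <F> -> t
  12  $ <A> t              t p $            match t
  13  $ <A>                p $              expand <A> -> p
  14  $ p                  p $              match p
Accept reached after 14 steps.

14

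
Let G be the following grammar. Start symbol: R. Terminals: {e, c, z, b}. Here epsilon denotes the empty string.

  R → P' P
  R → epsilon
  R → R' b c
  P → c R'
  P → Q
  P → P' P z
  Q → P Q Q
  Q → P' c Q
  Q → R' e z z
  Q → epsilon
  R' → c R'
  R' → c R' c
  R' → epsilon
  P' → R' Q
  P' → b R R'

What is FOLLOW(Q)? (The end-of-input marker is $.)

{$, b, c, e, z}

FIRST(R'): from R'→c R' we get {c}; from R'→c R' c we get {c}; from R'→epsilon we get {epsilon}. So FIRST(R') = {epsilon, c}.
FIRST(R): from R→P' P we get {epsilon, b, c, e, z}; from R→epsilon we get {epsilon}; from R→R' b c we get {b, c}. So FIRST(R) = {epsilon, b, c, e, z}.
FIRST(P): from P→c R' we get {c}; from P→Q we get {epsilon, b, c, e, z}; from P→P' P z we get {b, c, e, z}. So FIRST(P) = {epsilon, b, c, e, z}.
FIRST(Q): from Q→P Q Q we get {epsilon, b, c, e, z}; from Q→P' c Q we get {b, c, e, z}; from Q→R' e z z we get {c, e}; from Q→epsilon we get {epsilon}. So FIRST(Q) = {epsilon, b, c, e, z}.
FIRST(P'): from P'→R' Q we get {epsilon, b, c, e, z}; from P'→b R R' we get {b}. So FIRST(P') = {epsilon, b, c, e, z}.
FOLLOW(R) includes $ since R is the start symbol.
FOLLOW(R): in P'→b R R', R is followed by R' with FIRST {epsilon, c}; in P'→b R R', the suffix after R is nullable, so FOLLOW(R) ⊇ FOLLOW(P') = {$, b, c, e, z}. Thus FOLLOW(R) = {$, b, c, e, z}.
FOLLOW(P'): in R→P' P, P' is followed by P with FIRST {epsilon, b, c, e, z}; in R→P' P, the suffix after P' is nullable, so FOLLOW(P') ⊇ FOLLOW(R) = {$, b, c, e, z}; in P→P' P z, P' is followed by P z with FIRST {b, c, e, z}; in Q→P' c Q, P' is followed by c Q with FIRST {c}. Thus FOLLOW(P') = {$, b, c, e, z}.
FOLLOW(P): in R→P' P, the suffix after P is empty, so FOLLOW(P) ⊇ FOLLOW(R) = {$, b, c, e, z}; in P→P' P z, P is followed by z with FIRST {z}; in Q→P Q Q, P is followed by Q Q with FIRST {epsilon, b, c, e, z}; in Q→P Q Q, the suffix after P is nullable, so FOLLOW(P) ⊇ FOLLOW(Q) = {$, b, c, e, z}. Thus FOLLOW(P) = {$, b, c, e, z}.
FOLLOW(Q): in P→Q, the suffix after Q is empty, so FOLLOW(Q) ⊇ FOLLOW(P) = {$, b, c, e, z}; in Q→P Q Q (occurrence 1), Q is followed by Q with FIRST {epsilon, b, c, e, z}; in Q→P Q Q (occurrence 1), the suffix after Q is nullable (adds nothing new); in Q→P Q Q (occurrence 2), the suffix after Q is empty (adds nothing new); in Q→P' c Q, the suffix after Q is empty (adds nothing new); in P'→R' Q, the suffix after Q is empty, so FOLLOW(Q) ⊇ FOLLOW(P') = {$, b, c, e, z}. Thus FOLLOW(Q) = {$, b, c, e, z}.
FOLLOW(R'): in R→R' b c, R' is followed by b c with FIRST {b}; in P→c R', the suffix after R' is empty, so FOLLOW(R') ⊇ FOLLOW(P) = {$, b, c, e, z}; in Q→R' e z z, R' is followed by e z z with FIRST {e}; in R'→c R', the suffix after R' is empty (adds nothing new); in R'→c R' c, R' is followed by c with FIRST {c}; in P'→R' Q, R' is followed by Q with FIRST {epsilon, b, c, e, z}; in P'→R' Q, the suffix after R' is nullable, so FOLLOW(R') ⊇ FOLLOW(P') = {$, b, c, e, z}; in P'→b R R', the suffix after R' is empty, so FOLLOW(R') ⊇ FOLLOW(P') = {$, b, c, e, z}. Thus FOLLOW(R') = {$, b, c, e, z}.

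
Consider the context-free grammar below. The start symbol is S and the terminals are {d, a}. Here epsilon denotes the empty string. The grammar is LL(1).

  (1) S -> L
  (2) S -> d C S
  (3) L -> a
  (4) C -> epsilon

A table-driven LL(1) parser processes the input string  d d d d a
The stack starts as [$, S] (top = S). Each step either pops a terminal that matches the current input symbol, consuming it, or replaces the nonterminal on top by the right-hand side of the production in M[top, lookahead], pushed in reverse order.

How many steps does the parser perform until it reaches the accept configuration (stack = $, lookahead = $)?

15

      Stack    Input        Action
   1  $ S      d d d d a $  expand S -> d C S
   2  $ S C d  d d d d a $  match d
   3  $ S C    d d d a $    expand C -> epsilon
   4  $ S      d d d a $    expand S -> d C S
   5  $ S C d  d d d a $    match d
   6  $ S C    d d a $      expand C -> epsilon
   7  $ S      d d a $      expand S -> d C S
   8  $ S C d  d d a $      match d
   9  $ S C    d a $        expand C -> epsilon
  10  $ S      d a $        expand S -> d C S
  11  $ S C d  d a $        match d
  12  $ S C    a $          expand C -> epsilon
  13  $ S      a $          expand S -> L
  14  $ L      a $          expand L -> a
  15  $ a      a $          match a
Accept reached after 15 steps.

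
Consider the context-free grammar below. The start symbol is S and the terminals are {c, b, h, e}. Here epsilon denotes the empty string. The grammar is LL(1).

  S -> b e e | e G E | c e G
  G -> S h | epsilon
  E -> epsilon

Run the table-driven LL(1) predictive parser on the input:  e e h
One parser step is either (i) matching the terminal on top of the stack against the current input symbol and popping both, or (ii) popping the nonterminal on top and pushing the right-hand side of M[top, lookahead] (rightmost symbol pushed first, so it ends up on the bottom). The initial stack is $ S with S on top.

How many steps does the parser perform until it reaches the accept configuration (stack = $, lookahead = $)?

9

     Stack        Input    Action
  1  $ S          e e h $  expand S -> e G E
  2  $ E G e      e e h $  match e
  3  $ E G        e h $    expand G -> S h
  4  $ E h S      e h $    expand S -> e G E
  5  $ E h E G e  e h $    match e
  6  $ E h E G    h $      expand G -> epsilon
  7  $ E h E      h $      expand E -> epsilon
  8  $ E h        h $      match h
  9  $ E          $        expand E -> epsilon
Accept reached after 9 steps.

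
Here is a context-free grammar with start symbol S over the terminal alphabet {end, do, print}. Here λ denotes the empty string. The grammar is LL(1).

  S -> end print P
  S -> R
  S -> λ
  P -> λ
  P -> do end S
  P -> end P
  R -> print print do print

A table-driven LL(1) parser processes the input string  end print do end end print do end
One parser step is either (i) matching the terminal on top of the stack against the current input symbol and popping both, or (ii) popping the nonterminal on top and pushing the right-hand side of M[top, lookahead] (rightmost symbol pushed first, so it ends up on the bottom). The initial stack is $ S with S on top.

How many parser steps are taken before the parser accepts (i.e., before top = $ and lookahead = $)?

13

      Stack          Input                                Action
   1  $ S            end print do end end print do end $  expand S -> end print P
   2  $ P print end  end print do end end print do end $  match end
   3  $ P print      print do end end print do end $      match print
   4  $ P            do end end print do end $            expand P -> do end S
   5  $ S end do     do end end print do end $            match do
   6  $ S end        end end print do end $               match end
   7  $ S            end print do end $                   expand S -> end print P
   8  $ P print end  end print do end $                   match end
   9  $ P print      print do end $                       match print
  10  $ P            do end $                             expand P -> do end S
  11  $ S end do     do end $                             match do
  12  $ S end        end $                                match end
  13  $ S            $                                    expand S -> λ
Accept reached after 13 steps.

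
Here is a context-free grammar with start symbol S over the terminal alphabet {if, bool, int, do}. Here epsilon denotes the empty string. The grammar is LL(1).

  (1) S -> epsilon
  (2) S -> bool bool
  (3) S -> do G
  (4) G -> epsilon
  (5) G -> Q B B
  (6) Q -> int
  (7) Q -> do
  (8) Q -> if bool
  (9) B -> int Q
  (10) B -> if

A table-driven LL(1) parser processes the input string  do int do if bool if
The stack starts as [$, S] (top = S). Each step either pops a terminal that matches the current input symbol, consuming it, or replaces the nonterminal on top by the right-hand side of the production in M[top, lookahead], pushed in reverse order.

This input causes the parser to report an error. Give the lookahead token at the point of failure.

do

     Stack      Input                   Action
  1  $ S        do int do if bool if $  expand S -> do G
  2  $ G do     do int do if bool if $  match do
  3  $ G        int do if bool if $     expand G -> Q B B
  4  $ B B Q    int do if bool if $     expand Q -> int
  5  $ B B int  int do if bool if $     match int
  6  $ B B      do if bool if $         error: M[B, do] is empty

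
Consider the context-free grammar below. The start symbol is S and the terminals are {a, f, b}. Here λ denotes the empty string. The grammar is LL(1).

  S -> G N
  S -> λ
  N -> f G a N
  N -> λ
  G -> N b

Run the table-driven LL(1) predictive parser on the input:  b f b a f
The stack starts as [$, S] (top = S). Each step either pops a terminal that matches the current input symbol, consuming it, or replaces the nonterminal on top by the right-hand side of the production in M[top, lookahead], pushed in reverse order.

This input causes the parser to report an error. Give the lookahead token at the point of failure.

$

      Stack      Input        Action
   1  $ S        b f b a f $  expand S -> G N
   2  $ N G      b f b a f $  expand G -> N b
   3  $ N b N    b f b a f $  expand N -> λ
   4  $ N b      b f b a f $  match b
   5  $ N        f b a f $    expand N -> f G a N
   6  $ N a G f  f b a f $    match f
   7  $ N a G    b a f $      expand G -> N b
   8  $ N a b N  b a f $      expand N -> λ
   9  $ N a b    b a f $      match b
  10  $ N a      a f $        match a
  11  $ N        f $          expand N -> f G a N
  12  $ N a G f  f $          match f
  13  $ N a G    $            error: M[G, $] is empty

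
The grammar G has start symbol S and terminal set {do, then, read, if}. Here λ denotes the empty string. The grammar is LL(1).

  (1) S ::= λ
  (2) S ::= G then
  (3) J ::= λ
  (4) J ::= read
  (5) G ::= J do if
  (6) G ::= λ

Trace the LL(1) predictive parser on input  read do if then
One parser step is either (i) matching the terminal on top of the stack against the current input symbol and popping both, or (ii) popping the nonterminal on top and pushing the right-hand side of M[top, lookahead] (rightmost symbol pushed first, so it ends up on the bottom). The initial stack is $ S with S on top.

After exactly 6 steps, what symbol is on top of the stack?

step 1: stack=$ S  input=read do if then $  — expand S ::= G then
step 2: stack=$ then G  input=read do if then $  — expand G ::= J do if
step 3: stack=$ then if do J  input=read do if then $  — expand J ::= read
step 4: stack=$ then if do read  input=read do if then $  — match read
step 5: stack=$ then if do  input=do if then $  — match do
step 6: stack=$ then if  input=if then $  — match if
Stack after step 6: $ then (top = then).

then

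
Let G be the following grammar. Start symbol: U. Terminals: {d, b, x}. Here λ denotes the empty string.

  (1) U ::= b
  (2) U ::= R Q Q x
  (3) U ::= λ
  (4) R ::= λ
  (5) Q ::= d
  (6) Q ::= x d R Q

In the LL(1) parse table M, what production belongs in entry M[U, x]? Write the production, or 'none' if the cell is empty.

U ::= R Q Q x

FIRST(R) = {λ}
FIRST(Q) = {d, x}
FIRST(U) = {λ, b, d, x}  (via R Q Q x)
FOLLOW(U) includes $ since U is the start symbol.
FOLLOW(U): U appears on no right-hand side. Thus FOLLOW(U) = {$}.
For U ::= b: FIRST(b) = {b}, so it goes in M[U, t] for t ∈ {b}.
For U ::= R Q Q x: FIRST(R Q Q x) = {d, x}, so it goes in M[U, t] for t ∈ {d, x}.
For U ::= λ: FIRST(λ) = {λ}, so it goes in M[U, t] for t ∈ {}; since λ ∈ FIRST, also for every t ∈ FOLLOW(U) = {$}.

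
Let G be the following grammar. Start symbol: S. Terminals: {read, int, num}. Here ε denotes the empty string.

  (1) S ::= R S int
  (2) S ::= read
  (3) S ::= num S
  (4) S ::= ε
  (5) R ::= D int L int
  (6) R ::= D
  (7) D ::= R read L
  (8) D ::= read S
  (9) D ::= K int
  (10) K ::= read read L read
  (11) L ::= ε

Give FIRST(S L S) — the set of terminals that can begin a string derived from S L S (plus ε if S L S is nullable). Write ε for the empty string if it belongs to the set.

{ε, num, read}

FIRST(K): from K::=read read L read we get {read}. So FIRST(K) = {read}.
FIRST(L): from L::=ε we get {ε}. So FIRST(L) = {ε}.
FIRST(S): from S::=R S int we get {read}; from S::=read we get {read}; from S::=num S we get {num}; from S::=ε we get {ε}. So FIRST(S) = {ε, num, read}.
FIRST(R): from R::=D int L int we get {read}; from R::=D we get {read}. So FIRST(R) = {read}.
FIRST(D): from D::=R read L we get {read}; from D::=read S we get {read}; from D::=K int we get {read}. So FIRST(D) = {read}.
FIRST(S L S): take FIRST of each symbol in turn, carrying on past any symbol whose FIRST contains ε; result {ε, num, read}.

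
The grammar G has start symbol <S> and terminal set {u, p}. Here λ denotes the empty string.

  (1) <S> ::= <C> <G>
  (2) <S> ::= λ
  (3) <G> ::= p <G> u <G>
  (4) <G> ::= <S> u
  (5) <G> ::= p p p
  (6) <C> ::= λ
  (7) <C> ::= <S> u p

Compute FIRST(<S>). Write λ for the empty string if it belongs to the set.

{λ, p, u}

FIRST(<S>): from <S>::=<C> <G> we get {p, u}; from <S>::=λ we get {λ}. So FIRST(<S>) = {λ, p, u}.
FIRST(<G>): from <G>::=p <G> u <G> we get {p}; from <G>::=<S> u we get {p, u}; from <G>::=p p p we get {p}. So FIRST(<G>) = {p, u}.
FIRST(<C>): from <C>::=λ we get {λ}; from <C>::=<S> u p we get {p, u}. So FIRST(<C>) = {λ, p, u}.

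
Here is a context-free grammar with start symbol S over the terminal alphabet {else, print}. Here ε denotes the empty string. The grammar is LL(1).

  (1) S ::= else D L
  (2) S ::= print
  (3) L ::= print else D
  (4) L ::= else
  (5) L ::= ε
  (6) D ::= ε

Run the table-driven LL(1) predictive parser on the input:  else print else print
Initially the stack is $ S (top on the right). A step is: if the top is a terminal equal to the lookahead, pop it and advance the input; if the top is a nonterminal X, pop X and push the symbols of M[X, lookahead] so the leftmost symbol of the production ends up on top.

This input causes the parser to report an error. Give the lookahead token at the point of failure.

step 1: stack=$ S  input=else print else print $  — expand S ::= else D L
step 2: stack=$ L D else  input=else print else print $  — match else
step 3: stack=$ L D  input=print else print $  — expand D ::= ε
step 4: stack=$ L  input=print else print $  — expand L ::= print else D
step 5: stack=$ D else print  input=print else print $  — match print
step 6: stack=$ D else  input=else print $  — match else
step 7: stack=$ D  input=print $  — expand D ::= ε
step 8: stack=$  input=print $  — error: stack empty but input remains

print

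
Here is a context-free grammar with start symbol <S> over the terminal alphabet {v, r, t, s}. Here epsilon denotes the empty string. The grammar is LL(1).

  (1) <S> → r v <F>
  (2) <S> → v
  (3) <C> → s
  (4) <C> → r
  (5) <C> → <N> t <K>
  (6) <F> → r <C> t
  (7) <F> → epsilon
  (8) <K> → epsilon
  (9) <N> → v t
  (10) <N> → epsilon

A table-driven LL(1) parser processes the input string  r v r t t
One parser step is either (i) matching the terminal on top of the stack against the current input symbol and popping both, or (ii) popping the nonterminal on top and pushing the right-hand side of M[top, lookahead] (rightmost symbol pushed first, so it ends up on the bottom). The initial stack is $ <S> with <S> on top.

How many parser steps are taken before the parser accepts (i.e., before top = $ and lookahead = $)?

      Stack          Input        Action
   1  $ <S>          r v r t t $  expand <S> → r v <F>
   2  $ <F> v r      r v r t t $  match r
   3  $ <F> v        v r t t $    match v
   4  $ <F>          r t t $      expand <F> → r <C> t
   5  $ t <C> r      r t t $      match r
   6  $ t <C>        t t $        expand <C> → <N> t <K>
   7  $ t <K> t <N>  t t $        expand <N> → epsilon
   8  $ t <K> t      t t $        match t
   9  $ t <K>        t $          expand <K> → epsilon
  10  $ t            t $          match t
Accept reached after 10 steps.

10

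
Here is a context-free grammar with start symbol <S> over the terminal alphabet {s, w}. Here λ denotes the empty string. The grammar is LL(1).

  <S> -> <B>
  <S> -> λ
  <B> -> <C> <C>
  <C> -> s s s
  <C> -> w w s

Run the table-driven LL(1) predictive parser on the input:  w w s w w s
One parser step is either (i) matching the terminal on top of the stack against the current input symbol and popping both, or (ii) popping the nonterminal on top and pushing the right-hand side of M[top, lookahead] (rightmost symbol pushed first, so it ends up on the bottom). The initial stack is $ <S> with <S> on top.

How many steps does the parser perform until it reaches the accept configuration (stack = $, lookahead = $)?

      Stack        Input          Action
   1  $ <S>        w w s w w s $  expand <S> -> <B>
   2  $ <B>        w w s w w s $  expand <B> -> <C> <C>
   3  $ <C> <C>    w w s w w s $  expand <C> -> w w s
   4  $ <C> s w w  w w s w w s $  match w
   5  $ <C> s w    w s w w s $    match w
   6  $ <C> s      s w w s $      match s
   7  $ <C>        w w s $        expand <C> -> w w s
   8  $ s w w      w w s $        match w
   9  $ s w        w s $          match w
  10  $ s          s $            match s
Accept reached after 10 steps.

10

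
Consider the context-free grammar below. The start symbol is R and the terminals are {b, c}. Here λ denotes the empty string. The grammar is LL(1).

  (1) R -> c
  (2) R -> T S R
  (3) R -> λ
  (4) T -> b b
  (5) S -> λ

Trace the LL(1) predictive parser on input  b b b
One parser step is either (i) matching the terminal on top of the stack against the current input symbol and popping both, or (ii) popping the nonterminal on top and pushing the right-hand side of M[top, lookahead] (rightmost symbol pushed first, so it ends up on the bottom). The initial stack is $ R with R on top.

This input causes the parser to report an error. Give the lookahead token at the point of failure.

$

step 1: stack=$ R  input=b b b $  — expand R -> T S R
step 2: stack=$ R S T  input=b b b $  — expand T -> b b
step 3: stack=$ R S b b  input=b b b $  — match b
step 4: stack=$ R S b  input=b b $  — match b
step 5: stack=$ R S  input=b $  — expand S -> λ
step 6: stack=$ R  input=b $  — expand R -> T S R
step 7: stack=$ R S T  input=b $  — expand T -> b b
step 8: stack=$ R S b b  input=b $  — match b
step 9: stack=$ R S b  input=$  — error: top is terminal b but lookahead is $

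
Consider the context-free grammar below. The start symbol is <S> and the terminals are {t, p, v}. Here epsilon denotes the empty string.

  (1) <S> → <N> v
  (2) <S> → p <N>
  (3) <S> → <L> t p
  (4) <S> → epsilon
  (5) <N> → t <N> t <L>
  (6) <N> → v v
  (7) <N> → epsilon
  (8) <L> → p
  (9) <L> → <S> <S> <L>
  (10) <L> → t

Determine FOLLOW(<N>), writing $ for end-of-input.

{$, p, t, v}

FIRST(<N>): from <N>→t <N> t <L> we get {t}; from <N>→v v we get {v}; from <N>→epsilon we get {epsilon}. So FIRST(<N>) = {epsilon, t, v}.
FIRST(<S>): from <S>→<N> v we get {t, v}; from <S>→p <N> we get {p}; from <S>→<L> t p we get {p, t, v}; from <S>→epsilon we get {epsilon}. So FIRST(<S>) = {epsilon, p, t, v}.
FIRST(<L>): from <L>→p we get {p}; from <L>→<S> <S> <L> we get {p, t, v}; from <L>→t we get {t}. So FIRST(<L>) = {p, t, v}.
FOLLOW(<S>) includes $ since <S> is the start symbol.
FOLLOW(<S>): in <L>→<S> <S> <L> (occurrence 1), <S> is followed by <S> <L> with FIRST {p, t, v}; in <L>→<S> <S> <L> (occurrence 2), <S> is followed by <L> with FIRST {p, t, v}. Thus FOLLOW(<S>) = {$, p, t, v}.
FOLLOW(<N>): in <S>→<N> v, <N> is followed by v with FIRST {v}; in <S>→p <N>, the suffix after <N> is empty, so FOLLOW(<N>) ⊇ FOLLOW(<S>) = {$, p, t, v}; in <N>→t <N> t <L>, <N> is followed by t <L> with FIRST {t}. Thus FOLLOW(<N>) = {$, p, t, v}.
FOLLOW(<L>): in <S>→<L> t p, <L> is followed by t p with FIRST {t}; in <N>→t <N> t <L>, the suffix after <L> is empty, so FOLLOW(<L>) ⊇ FOLLOW(<N>) = {$, p, t, v}; in <L>→<S> <S> <L>, the suffix after <L> is empty (adds nothing new). Thus FOLLOW(<L>) = {$, p, t, v}.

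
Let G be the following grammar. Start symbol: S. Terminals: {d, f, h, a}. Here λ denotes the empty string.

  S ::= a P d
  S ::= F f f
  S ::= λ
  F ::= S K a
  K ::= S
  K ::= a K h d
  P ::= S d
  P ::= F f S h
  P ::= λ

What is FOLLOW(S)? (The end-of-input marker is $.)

FIRST(S): from S::=a P d we get {a}; from S::=F f f we get {a}; from S::=λ we get {λ}. So FIRST(S) = {λ, a}.
FIRST(K): from K::=S we get {λ, a}; from K::=a K h d we get {a}. So FIRST(K) = {λ, a}.
FIRST(F): from F::=S K a we get {a}. So FIRST(F) = {a}.
FIRST(P): from P::=S d we get {a, d}; from P::=F f S h we get {a}; from P::=λ we get {λ}. So FIRST(P) = {λ, a, d}.
FOLLOW(S) includes $ since S is the start symbol.
FOLLOW(F): in S::=F f f, F is followed by f f with FIRST {f}; in P::=F f S h, F is followed by f S h with FIRST {f}. Thus FOLLOW(F) = {f}.
FOLLOW(K): in F::=S K a, K is followed by a with FIRST {a}; in K::=a K h d, K is followed by h d with FIRST {h}. Thus FOLLOW(K) = {a, h}.
FOLLOW(S): in F::=S K a, S is followed by K a with FIRST {a}; in K::=S, the suffix after S is empty, so FOLLOW(S) ⊇ FOLLOW(K) = {a, h}; in P::=S d, S is followed by d with FIRST {d}; in P::=F f S h, S is followed by h with FIRST {h}. Thus FOLLOW(S) = {$, a, d, h}.
FOLLOW(P): in S::=a P d, P is followed by d with FIRST {d}. Thus FOLLOW(P) = {d}.

{$, a, d, h}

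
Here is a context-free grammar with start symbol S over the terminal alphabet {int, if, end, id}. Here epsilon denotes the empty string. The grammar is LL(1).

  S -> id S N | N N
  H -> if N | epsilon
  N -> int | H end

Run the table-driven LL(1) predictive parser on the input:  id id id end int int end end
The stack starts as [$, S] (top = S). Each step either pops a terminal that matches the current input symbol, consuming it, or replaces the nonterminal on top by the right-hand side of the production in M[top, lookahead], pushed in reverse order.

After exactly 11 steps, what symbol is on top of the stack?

int

step 1: stack=$ S  input=id id id end int int end end $  — expand S -> id S N
step 2: stack=$ N S id  input=id id id end int int end end $  — match id
step 3: stack=$ N S  input=id id end int int end end $  — expand S -> id S N
step 4: stack=$ N N S id  input=id id end int int end end $  — match id
step 5: stack=$ N N S  input=id end int int end end $  — expand S -> id S N
step 6: stack=$ N N N S id  input=id end int int end end $  — match id
step 7: stack=$ N N N S  input=end int int end end $  — expand S -> N N
step 8: stack=$ N N N N N  input=end int int end end $  — expand N -> H end
step 9: stack=$ N N N N end H  input=end int int end end $  — expand H -> epsilon
step 10: stack=$ N N N N end  input=end int int end end $  — match end
step 11: stack=$ N N N N  input=int int end end $  — expand N -> int
Stack after step 11: $ N N N int (top = int).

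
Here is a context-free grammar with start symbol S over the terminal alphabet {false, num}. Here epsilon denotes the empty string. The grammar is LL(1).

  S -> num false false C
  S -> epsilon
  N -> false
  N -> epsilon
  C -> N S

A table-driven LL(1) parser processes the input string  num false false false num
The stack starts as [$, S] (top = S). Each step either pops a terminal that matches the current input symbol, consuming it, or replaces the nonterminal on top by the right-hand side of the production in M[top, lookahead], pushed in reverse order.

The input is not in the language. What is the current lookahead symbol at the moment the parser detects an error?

$

      Stack                Input                        Action
   1  $ S                  num false false false num $  expand S -> num false false C
   2  $ C false false num  num false false false num $  match num
   3  $ C false false      false false false num $      match false
   4  $ C false            false false num $            match false
   5  $ C                  false num $                  expand C -> N S
   6  $ S N                false num $                  expand N -> false
   7  $ S false            false num $                  match false
   8  $ S                  num $                        expand S -> num false false C
   9  $ C false false num  num $                        match num
  10  $ C false false      $                            error: top is terminal false but lookahead is $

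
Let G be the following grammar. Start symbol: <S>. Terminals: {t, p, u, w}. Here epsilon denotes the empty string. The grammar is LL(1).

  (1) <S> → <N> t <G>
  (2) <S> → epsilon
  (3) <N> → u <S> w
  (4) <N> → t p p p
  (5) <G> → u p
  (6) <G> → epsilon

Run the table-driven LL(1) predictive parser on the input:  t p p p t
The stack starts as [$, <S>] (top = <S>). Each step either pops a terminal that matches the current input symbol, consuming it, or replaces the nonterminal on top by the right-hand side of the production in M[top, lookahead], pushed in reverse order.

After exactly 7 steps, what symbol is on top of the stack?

step 1: stack=$ <S>  input=t p p p t $  — expand <S> → <N> t <G>
step 2: stack=$ <G> t <N>  input=t p p p t $  — expand <N> → t p p p
step 3: stack=$ <G> t p p p t  input=t p p p t $  — match t
step 4: stack=$ <G> t p p p  input=p p p t $  — match p
step 5: stack=$ <G> t p p  input=p p t $  — match p
step 6: stack=$ <G> t p  input=p t $  — match p
step 7: stack=$ <G> t  input=t $  — match t
Stack after step 7: $ <G> (top = <G>).

<G>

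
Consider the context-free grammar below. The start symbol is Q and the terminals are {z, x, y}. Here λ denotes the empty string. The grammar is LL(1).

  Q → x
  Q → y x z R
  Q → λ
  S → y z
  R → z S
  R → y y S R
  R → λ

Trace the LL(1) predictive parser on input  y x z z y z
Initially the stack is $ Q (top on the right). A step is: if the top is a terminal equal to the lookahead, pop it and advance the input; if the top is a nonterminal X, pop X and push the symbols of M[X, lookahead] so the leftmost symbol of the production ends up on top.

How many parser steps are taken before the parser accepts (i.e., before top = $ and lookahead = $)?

9

     Stack      Input          Action
  1  $ Q        y x z z y z $  expand Q → y x z R
  2  $ R z x y  y x z z y z $  match y
  3  $ R z x    x z z y z $    match x
  4  $ R z      z z y z $      match z
  5  $ R        z y z $        expand R → z S
  6  $ S z      z y z $        match z
  7  $ S        y z $          expand S → y z
  8  $ z y      y z $          match y
  9  $ z        z $            match z
Accept reached after 9 steps.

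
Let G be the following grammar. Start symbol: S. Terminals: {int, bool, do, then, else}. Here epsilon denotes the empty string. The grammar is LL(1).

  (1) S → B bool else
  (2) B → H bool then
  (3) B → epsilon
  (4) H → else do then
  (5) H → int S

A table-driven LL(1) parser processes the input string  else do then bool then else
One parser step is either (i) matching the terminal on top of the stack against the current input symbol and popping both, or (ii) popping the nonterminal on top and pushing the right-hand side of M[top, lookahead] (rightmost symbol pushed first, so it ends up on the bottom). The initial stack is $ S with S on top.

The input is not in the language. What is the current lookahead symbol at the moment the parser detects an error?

     Stack                               Input                          Action
  1  $ S                                 else do then bool then else $  expand S → B bool else
  2  $ else bool B                       else do then bool then else $  expand B → H bool then
  3  $ else bool then bool H             else do then bool then else $  expand H → else do then
  4  $ else bool then bool then do else  else do then bool then else $  match else
  5  $ else bool then bool then do       do then bool then else $       match do
  6  $ else bool then bool then          then bool then else $          match then
  7  $ else bool then bool               bool then else $               match bool
  8  $ else bool then                    then else $                    match then
  9  $ else bool                         else $                         error: top is terminal bool but lookahead is else

else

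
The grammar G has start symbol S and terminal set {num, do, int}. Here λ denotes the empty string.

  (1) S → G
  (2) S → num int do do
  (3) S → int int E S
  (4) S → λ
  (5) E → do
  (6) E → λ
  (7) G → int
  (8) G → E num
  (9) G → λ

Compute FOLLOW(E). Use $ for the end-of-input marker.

{$, do, int, num}

FIRST(E): from E→do we get {do}; from E→λ we get {λ}. So FIRST(E) = {λ, do}.
FIRST(G): from G→int we get {int}; from G→E num we get {do, num}; from G→λ we get {λ}. So FIRST(G) = {λ, do, int, num}.
FIRST(S): from S→G we get {λ, do, int, num}; from S→num int do do we get {num}; from S→int int E S we get {int}; from S→λ we get {λ}. So FIRST(S) = {λ, do, int, num}.
FOLLOW(S) includes $ since S is the start symbol.
FOLLOW(S): in S→int int E S, the suffix after S is empty (adds nothing new). Thus FOLLOW(S) = {$}.
FOLLOW(E): in S→int int E S, E is followed by S with FIRST {λ, do, int, num}; in S→int int E S, the suffix after E is nullable, so FOLLOW(E) ⊇ FOLLOW(S) = {$}; in G→E num, E is followed by num with FIRST {num}. Thus FOLLOW(E) = {$, do, int, num}.
FOLLOW(G): in S→G, the suffix after G is empty, so FOLLOW(G) ⊇ FOLLOW(S) = {$}. Thus FOLLOW(G) = {$}.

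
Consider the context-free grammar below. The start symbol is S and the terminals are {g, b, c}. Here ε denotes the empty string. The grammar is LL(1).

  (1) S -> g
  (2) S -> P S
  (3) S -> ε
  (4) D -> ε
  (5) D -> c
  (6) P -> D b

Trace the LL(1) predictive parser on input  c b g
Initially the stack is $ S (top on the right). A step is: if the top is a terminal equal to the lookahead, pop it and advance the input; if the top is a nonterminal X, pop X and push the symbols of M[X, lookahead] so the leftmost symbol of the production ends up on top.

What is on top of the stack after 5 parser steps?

S

step 1: stack=$ S  input=c b g $  — expand S -> P S
step 2: stack=$ S P  input=c b g $  — expand P -> D b
step 3: stack=$ S b D  input=c b g $  — expand D -> c
step 4: stack=$ S b c  input=c b g $  — match c
step 5: stack=$ S b  input=b g $  — match b
Stack after step 5: $ S (top = S).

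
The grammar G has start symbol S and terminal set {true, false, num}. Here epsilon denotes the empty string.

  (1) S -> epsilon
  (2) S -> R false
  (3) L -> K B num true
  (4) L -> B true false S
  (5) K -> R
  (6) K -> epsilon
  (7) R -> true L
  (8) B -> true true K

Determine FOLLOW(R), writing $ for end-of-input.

{false, num, true}

FIRST(R) = {true}
FIRST(B) = {true}
FIRST(S) = {epsilon, true}  (via R false)
FIRST(K) = {epsilon, true}  (via R)
FIRST(L) = {true}  (via K B num true, B true false S)
FOLLOW(S) includes $ since S is the start symbol.
FOLLOW(B): in L->K B num true, B is followed by num true with FIRST {num}; in L->B true false S, B is followed by true false S with FIRST {true}. Thus FOLLOW(B) = {num, true}.
FOLLOW(K): in L->K B num true, K is followed by B num true with FIRST {true}; in B->true true K, the suffix after K is empty, so FOLLOW(K) ⊇ FOLLOW(B) = {num, true}. Thus FOLLOW(K) = {num, true}.
FOLLOW(R): in S->R false, R is followed by false with FIRST {false}; in K->R, the suffix after R is empty, so FOLLOW(R) ⊇ FOLLOW(K) = {num, true}. Thus FOLLOW(R) = {false, num, true}.
FOLLOW(L): in R->true L, the suffix after L is empty, so FOLLOW(L) ⊇ FOLLOW(R) = {false, num, true}. Thus FOLLOW(L) = {false, num, true}.
FOLLOW(S): in L->B true false S, the suffix after S is empty, so FOLLOW(S) ⊇ FOLLOW(L) = {false, num, true}. Thus FOLLOW(S) = {$, false, num, true}.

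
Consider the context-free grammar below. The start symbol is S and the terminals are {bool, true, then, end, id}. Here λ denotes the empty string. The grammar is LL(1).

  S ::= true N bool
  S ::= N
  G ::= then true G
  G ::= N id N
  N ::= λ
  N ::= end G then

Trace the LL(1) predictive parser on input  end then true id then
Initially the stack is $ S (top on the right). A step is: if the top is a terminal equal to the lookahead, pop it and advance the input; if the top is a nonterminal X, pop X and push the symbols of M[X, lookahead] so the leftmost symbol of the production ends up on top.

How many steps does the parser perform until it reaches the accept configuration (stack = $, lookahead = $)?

step 1: stack=$ S  input=end then true id then $  — expand S ::= N
step 2: stack=$ N  input=end then true id then $  — expand N ::= end G then
step 3: stack=$ then G end  input=end then true id then $  — match end
step 4: stack=$ then G  input=then true id then $  — expand G ::= then true G
step 5: stack=$ then G true then  input=then true id then $  — match then
step 6: stack=$ then G true  input=true id then $  — match true
step 7: stack=$ then G  input=id then $  — expand G ::= N id N
step 8: stack=$ then N id N  input=id then $  — expand N ::= λ
step 9: stack=$ then N id  input=id then $  — match id
step 10: stack=$ then N  input=then $  — expand N ::= λ
step 11: stack=$ then  input=then $  — match then
Accept reached after 11 steps.

11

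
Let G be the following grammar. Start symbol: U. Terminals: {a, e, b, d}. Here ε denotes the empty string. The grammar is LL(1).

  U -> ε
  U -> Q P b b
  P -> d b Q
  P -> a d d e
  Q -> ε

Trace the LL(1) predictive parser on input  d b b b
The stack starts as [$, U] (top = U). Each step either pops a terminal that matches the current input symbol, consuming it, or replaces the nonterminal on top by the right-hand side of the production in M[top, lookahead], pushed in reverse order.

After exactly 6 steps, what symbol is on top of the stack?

b

step 1: stack=$ U  input=d b b b $  — expand U -> Q P b b
step 2: stack=$ b b P Q  input=d b b b $  — expand Q -> ε
step 3: stack=$ b b P  input=d b b b $  — expand P -> d b Q
step 4: stack=$ b b Q b d  input=d b b b $  — match d
step 5: stack=$ b b Q b  input=b b b $  — match b
step 6: stack=$ b b Q  input=b b $  — expand Q -> ε
Stack after step 6: $ b b (top = b).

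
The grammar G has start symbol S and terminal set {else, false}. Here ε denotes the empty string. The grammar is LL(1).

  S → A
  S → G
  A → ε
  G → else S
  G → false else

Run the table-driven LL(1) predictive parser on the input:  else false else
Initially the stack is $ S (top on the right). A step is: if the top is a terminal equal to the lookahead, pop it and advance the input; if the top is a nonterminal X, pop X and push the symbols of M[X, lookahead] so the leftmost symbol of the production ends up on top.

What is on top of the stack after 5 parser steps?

false

step 1: stack=$ S  input=else false else $  — expand S → G
step 2: stack=$ G  input=else false else $  — expand G → else S
step 3: stack=$ S else  input=else false else $  — match else
step 4: stack=$ S  input=false else $  — expand S → G
step 5: stack=$ G  input=false else $  — expand G → false else
Stack after step 5: $ else false (top = false).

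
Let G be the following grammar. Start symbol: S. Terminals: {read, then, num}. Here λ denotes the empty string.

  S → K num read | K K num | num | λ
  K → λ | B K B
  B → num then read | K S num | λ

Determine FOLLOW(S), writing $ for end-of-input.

FIRST(S): from S→K num read we get {num}; from S→K K num we get {num}; from S→num we get {num}; from S→λ we get {λ}. So FIRST(S) = {λ, num}.
FIRST(K): from K→λ we get {λ}; from K→B K B we get {λ, num}. So FIRST(K) = {λ, num}.
FIRST(B): from B→num then read we get {num}; from B→K S num we get {num}; from B→λ we get {λ}. So FIRST(B) = {λ, num}.
FOLLOW(S) includes $ since S is the start symbol.
FOLLOW(S): in B→K S num, S is followed by num with FIRST {num}. Thus FOLLOW(S) = {$, num}.
FOLLOW(K): in S→K num read, K is followed by num read with FIRST {num}; in S→K K num (occurrence 1), K is followed by K num with FIRST {num}; in S→K K num (occurrence 2), K is followed by num with FIRST {num}; in K→B K B, K is followed by B with FIRST {λ, num}; in K→B K B, the suffix after K is nullable (adds nothing new); in B→K S num, K is followed by S num with FIRST {num}. Thus FOLLOW(K) = {num}.
FOLLOW(B): in K→B K B (occurrence 1), B is followed by K B with FIRST {λ, num}; in K→B K B (occurrence 1), the suffix after B is nullable, so FOLLOW(B) ⊇ FOLLOW(K) = {num}; in K→B K B (occurrence 2), the suffix after B is empty, so FOLLOW(B) ⊇ FOLLOW(K) = {num}. Thus FOLLOW(B) = {num}.

{$, num}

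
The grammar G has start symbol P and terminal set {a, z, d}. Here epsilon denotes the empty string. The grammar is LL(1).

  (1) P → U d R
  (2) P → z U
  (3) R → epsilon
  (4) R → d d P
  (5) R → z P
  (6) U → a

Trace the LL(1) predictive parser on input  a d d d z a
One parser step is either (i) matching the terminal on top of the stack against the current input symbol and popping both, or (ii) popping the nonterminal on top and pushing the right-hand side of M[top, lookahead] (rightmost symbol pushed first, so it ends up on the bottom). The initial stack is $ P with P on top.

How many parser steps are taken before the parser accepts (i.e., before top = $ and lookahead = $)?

step 1: stack=$ P  input=a d d d z a $  — expand P → U d R
step 2: stack=$ R d U  input=a d d d z a $  — expand U → a
step 3: stack=$ R d a  input=a d d d z a $  — match a
step 4: stack=$ R d  input=d d d z a $  — match d
step 5: stack=$ R  input=d d z a $  — expand R → d d P
step 6: stack=$ P d d  input=d d z a $  — match d
step 7: stack=$ P d  input=d z a $  — match d
step 8: stack=$ P  input=z a $  — expand P → z U
step 9: stack=$ U z  input=z a $  — match z
step 10: stack=$ U  input=a $  — expand U → a
step 11: stack=$ a  input=a $  — match a
Accept reached after 11 steps.

11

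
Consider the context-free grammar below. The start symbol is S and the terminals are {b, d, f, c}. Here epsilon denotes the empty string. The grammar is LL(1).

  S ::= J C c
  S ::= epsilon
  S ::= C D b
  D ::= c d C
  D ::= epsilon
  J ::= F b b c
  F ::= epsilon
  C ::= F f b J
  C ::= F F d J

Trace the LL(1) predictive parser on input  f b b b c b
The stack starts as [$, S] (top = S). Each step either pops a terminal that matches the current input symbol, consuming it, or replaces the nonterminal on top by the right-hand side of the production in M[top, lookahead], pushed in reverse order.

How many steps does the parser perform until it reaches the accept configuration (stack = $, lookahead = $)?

12

      Stack          Input          Action
   1  $ S            f b b b c b $  expand S ::= C D b
   2  $ b D C        f b b b c b $  expand C ::= F f b J
   3  $ b D J b f F  f b b b c b $  expand F ::= epsilon
   4  $ b D J b f    f b b b c b $  match f
   5  $ b D J b      b b b c b $    match b
   6  $ b D J        b b c b $      expand J ::= F b b c
   7  $ b D c b b F  b b c b $      expand F ::= epsilon
   8  $ b D c b b    b b c b $      match b
   9  $ b D c b      b c b $        match b
  10  $ b D c        c b $          match c
  11  $ b D          b $            expand D ::= epsilon
  12  $ b            b $            match b
Accept reached after 12 steps.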